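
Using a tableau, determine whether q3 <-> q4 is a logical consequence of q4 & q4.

No

Initial set: {T (q4 & q4); F (q3 <-> q4)}.
T (q4 & q4): α-rule — add T q4, T q4.
F (q3 <-> q4): β-rule — branch into T q3, F q4  //  F q3, T q4.
  branch 1 (add T q3, F q4):
    × closes — contains both q4 and ~q4.
  branch 2 (add F q3, T q4):
    ○ open, literals {q3=F, q4=T}.
1 branch closed, 1 open.
An open branch gives a countermodel: q3=F, q4=T (unmentioned atoms arbitrary); the premises hold there but the conclusion fails.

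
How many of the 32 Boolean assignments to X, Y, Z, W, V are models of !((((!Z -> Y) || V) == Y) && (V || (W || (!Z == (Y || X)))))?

Initial set: {!((((!Z -> Y) || V) == Y) && (V || (W || (!Z == (Y || X)))))}.
!((((!Z -> Y) || V) == Y) && (V || (W || (!Z == (Y || X))))): β-rule — branch into !(((!Z -> Y) || V) == Y)  //  !(V || (W || (!Z == (Y || X)))).
  branch 1 (add !(((!Z -> Y) || V) == Y)):
    !(((!Z -> Y) || V) == Y): β-rule — branch into ((!Z -> Y) || V), !Y  //  !((!Z -> Y) || V), Y.
      branch 1.1 (add ((!Z -> Y) || V), !Y):
        ((!Z -> Y) || V): β-rule — branch into (!Z -> Y)  //  V.
          branch 1.1.1 (add (!Z -> Y)):
            (!Z -> Y): β-rule — branch into !!Z  //  Y.
              branch 1.1.1.1 (add !!Z):
                ○ open, literals {Y=false, Z=true}.
              branch 1.1.1.2 (add Y):
                × closes — contains both Y and !Y.
          branch 1.1.2 (add V):
            ○ open, literals {V=true, Y=false}.
      branch 1.2 (add !((!Z -> Y) || V), Y):
        !((!Z -> Y) || V): α-rule — add !(!Z -> Y), !V.
        !(!Z -> Y): α-rule — add !Z, !Y.
        × closes — contains both Y and !Y.
  branch 2 (add !(V || (W || (!Z == (Y || X))))):
    !(V || (W || (!Z == (Y || X)))): α-rule — add !V, !(W || (!Z == (Y || X))).
    !(W || (!Z == (Y || X))): α-rule — add !W, !(!Z == (Y || X)).
    !(!Z == (Y || X)): β-rule — branch into !Z, !(Y || X)  //  !!Z, (Y || X).
      branch 2.1 (add !Z, !(Y || X)):
        !(Y || X): α-rule — add !Y, !X.
        ○ open, literals {V=false, W=false, X=false, Y=false, Z=false}.
      branch 2.2 (add !!Z, (Y || X)):
        (Y || X): β-rule — branch into Y  //  X.
          branch 2.2.1 (add Y):
            ○ open, literals {V=false, W=false, Y=true, Z=true}.
          branch 2.2.2 (add X):
            ○ open, literals {V=false, W=false, X=true, Z=true}.
2 branches closed, 5 open.
Each open branch fixes some atoms; the unmentioned ones are free. Counting distinct full assignments: branch {Y=false, Z=true} (X, W, V) contributes 8 new; branch {V=true, Y=false} (X, Z, W) contributes 4 new; branch {V=false, W=false, X=false, Y=false, Z=false} (none free) contributes 1 new; branch {V=false, W=false, Y=true, Z=true} (X) contributes 2 new; branch {V=false, W=false, X=true, Z=true} (Y) contributes 0 new. Total: 15.

15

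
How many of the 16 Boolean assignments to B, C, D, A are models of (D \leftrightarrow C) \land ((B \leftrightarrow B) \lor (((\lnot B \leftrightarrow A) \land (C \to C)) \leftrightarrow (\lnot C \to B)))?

Initial set: {((D \leftrightarrow C) \land ((B \leftrightarrow B) \lor (((\lnot B \leftrightarrow A) \land (C \to C)) \leftrightarrow (\lnot C \to B))))}.
((D \leftrightarrow C) \land ((B \leftrightarrow B) \lor (((\lnot B \leftrightarrow A) \land (C \to C)) \leftrightarrow (\lnot C \to B)))): α-rule — add (D \leftrightarrow C), ((B \leftrightarrow B) \lor (((\lnot B \leftrightarrow A) \land (C \to C)) \leftrightarrow (\lnot C \to B))).
(D \leftrightarrow C): β-rule — branch into D, C  //  \lnot D, \lnot C.
  branch 1 (add D, C):
    ((B \leftrightarrow B) \lor (((\lnot B \leftrightarrow A) \land (C \to C)) \leftrightarrow (\lnot C \to B))): β-rule — branch into (B \leftrightarrow B)  //  (((\lnot B \leftrightarrow A) \land (C \to C)) \leftrightarrow (\lnot C \to B)).
      branch 1.1 (add (B \leftrightarrow B)):
        (B \leftrightarrow B): β-rule — branch into B, B  //  \lnot B, \lnot B.
          branch 1.1.1 (add B, B):
            ○ open, literals {B=T, C=T, D=T}.
          branch 1.1.2 (add \lnot B, \lnot B):
            ○ open, literals {B=F, C=T, D=T}.
      branch 1.2 (add (((\lnot B \leftrightarrow A) \land (C \to C)) \leftrightarrow (\lnot C \to B))):
        (((\lnot B \leftrightarrow A) \land (C \to C)) \leftrightarrow (\lnot C \to B)): β-rule — branch into ((\lnot B \leftrightarrow A) \land (C \to C)), (\lnot C \to B)  //  \lnot ((\lnot B \leftrightarrow A) \land (C \to C)), \lnot (\lnot C \to B).
          branch 1.2.1 (add ((\lnot B \leftrightarrow A) \land (C \to C)), (\lnot C \to B)):
            ((\lnot B \leftrightarrow A) \land (C \to C)): α-rule — add (\lnot B \leftrightarrow A), (C \to C).
            (\lnot C \to B): β-rule — branch into \lnot \lnot C  //  B.
              branch 1.2.1.1 (add \lnot \lnot C):
                (\lnot B \leftrightarrow A): β-rule — branch into \lnot B, A  //  \lnot \lnot B, \lnot A.
                  branch 1.2.1.1.1 (add \lnot B, A):
                    (C \to C): β-rule — branch into \lnot C  //  C.
                      branch 1.2.1.1.1.1 (add \lnot C):
                        × closes — contains both C and \lnot C.
                      branch 1.2.1.1.1.2 (add C):
                        ○ open, literals {A=T, B=F, C=T, D=T}.
                  branch 1.2.1.1.2 (add \lnot \lnot B, \lnot A):
                    (C \to C): β-rule — branch into \lnot C  //  C.
                      branch 1.2.1.1.2.1 (add \lnot C):
                        × closes — contains both C and \lnot C.
                      branch 1.2.1.1.2.2 (add C):
                        ○ open, literals {A=F, B=T, C=T, D=T}.
              branch 1.2.1.2 (add B):
                (\lnot B \leftrightarrow A): β-rule — branch into \lnot B, A  //  \lnot \lnot B, \lnot A.
                  branch 1.2.1.2.1 (add \lnot B, A):
                    × closes — contains both B and \lnot B.
                  branch 1.2.1.2.2 (add \lnot \lnot B, \lnot A):
                    (C \to C): β-rule — branch into \lnot C  //  C.
                      branch 1.2.1.2.2.1 (add \lnot C):
                        × closes — contains both C and \lnot C.
                      branch 1.2.1.2.2.2 (add C):
                        ○ open, literals {A=F, B=T, C=T, D=T}.
          branch 1.2.2 (add \lnot ((\lnot B \leftrightarrow A) \land (C \to C)), \lnot (\lnot C \to B)):
            \lnot (\lnot C \to B): α-rule — add \lnot C, \lnot B.
            × closes — contains both C and \lnot C.
  branch 2 (add \lnot D, \lnot C):
    ((B \leftrightarrow B) \lor (((\lnot B \leftrightarrow A) \land (C \to C)) \leftrightarrow (\lnot C \to B))): β-rule — branch into (B \leftrightarrow B)  //  (((\lnot B \leftrightarrow A) \land (C \to C)) \leftrightarrow (\lnot C \to B)).
      branch 2.1 (add (B \leftrightarrow B)):
        (B \leftrightarrow B): β-rule — branch into B, B  //  \lnot B, \lnot B.
          branch 2.1.1 (add B, B):
            ○ open, literals {B=T, C=F, D=F}.
          branch 2.1.2 (add \lnot B, \lnot B):
            ○ open, literals {B=F, C=F, D=F}.
      branch 2.2 (add (((\lnot B \leftrightarrow A) \land (C \to C)) \leftrightarrow (\lnot C \to B))):
        (((\lnot B \leftrightarrow A) \land (C \to C)) \leftrightarrow (\lnot C \to B)): β-rule — branch into ((\lnot B \leftrightarrow A) \land (C \to C)), (\lnot C \to B)  //  \lnot ((\lnot B \leftrightarrow A) \land (C \to C)), \lnot (\lnot C \to B).
          branch 2.2.1 (add ((\lnot B \leftrightarrow A) \land (C \to C)), (\lnot C \to B)):
            ((\lnot B \leftrightarrow A) \land (C \to C)): α-rule — add (\lnot B \leftrightarrow A), (C \to C).
            (\lnot C \to B): β-rule — branch into \lnot \lnot C  //  B.
              branch 2.2.1.1 (add \lnot \lnot C):
                × closes — contains both C and \lnot C.
              branch 2.2.1.2 (add B):
                (\lnot B \leftrightarrow A): β-rule — branch into \lnot B, A  //  \lnot \lnot B, \lnot A.
                  branch 2.2.1.2.1 (add \lnot B, A):
                    × closes — contains both B and \lnot B.
                  branch 2.2.1.2.2 (add \lnot \lnot B, \lnot A):
                    (C \to C): β-rule — branch into \lnot C  //  C.
                      branch 2.2.1.2.2.1 (add \lnot C):
                        ○ open, literals {A=F, B=T, C=F, D=F}.
                      branch 2.2.1.2.2.2 (add C):
                        × closes — contains both C and \lnot C.
          branch 2.2.2 (add \lnot ((\lnot B \leftrightarrow A) \land (C \to C)), \lnot (\lnot C \to B)):
            \lnot (\lnot C \to B): α-rule — add \lnot C, \lnot B.
            \lnot ((\lnot B \leftrightarrow A) \land (C \to C)): β-rule — branch into \lnot (\lnot B \leftrightarrow A)  //  \lnot (C \to C).
              branch 2.2.2.1 (add \lnot (\lnot B \leftrightarrow A)):
                \lnot (\lnot B \leftrightarrow A): β-rule — branch into \lnot B, \lnot A  //  \lnot \lnot B, A.
                  branch 2.2.2.1.1 (add \lnot B, \lnot A):
                    ○ open, literals {A=F, B=F, C=F, D=F}.
                  branch 2.2.2.1.2 (add \lnot \lnot B, A):
                    × closes — contains both B and \lnot B.
              branch 2.2.2.2 (add \lnot (C \to C)):
                \lnot (C \to C): α-rule — add C, \lnot C.
                × closes — contains both C and \lnot C.
10 branches closed, 9 open.
Each open branch fixes some atoms; the unmentioned ones are free. Counting distinct full assignments: branch {B=T, C=T, D=T} (A) contributes 2 new; branch {B=F, C=T, D=T} (A) contributes 2 new; branch {A=T, B=F, C=T, D=T} (none free) contributes 0 new; branch {A=F, B=T, C=T, D=T} (none free) contributes 0 new; branch {A=F, B=T, C=T, D=T} (none free) contributes 0 new; branch {B=T, C=F, D=F} (A) contributes 2 new; branch {B=F, C=F, D=F} (A) contributes 2 new; branch {A=F, B=T, C=F, D=F} (none free) contributes 0 new; branch {A=F, B=F, C=F, D=F} (none free) contributes 0 new. Total: 8.

8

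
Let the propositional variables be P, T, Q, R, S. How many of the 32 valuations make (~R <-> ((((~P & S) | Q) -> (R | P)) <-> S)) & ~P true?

Initial set: {T ((~R <-> ((((~P & S) | Q) -> (R | P)) <-> S)) & ~P)}.
T ((~R <-> ((((~P & S) | Q) -> (R | P)) <-> S)) & ~P): α-rule — add T (~R <-> ((((~P & S) | Q) -> (R | P)) <-> S)), T ~P.
T (~R <-> ((((~P & S) | Q) -> (R | P)) <-> S)): β-rule — branch into T ~R, T ((((~P & S) | Q) -> (R | P)) <-> S)  //  F ~R, F ((((~P & S) | Q) -> (R | P)) <-> S).
  branch 1 (add T ~R, T ((((~P & S) | Q) -> (R | P)) <-> S)):
    T ((((~P & S) | Q) -> (R | P)) <-> S): β-rule — branch into T (((~P & S) | Q) -> (R | P)), T S  //  F (((~P & S) | Q) -> (R | P)), F S.
      branch 1.1 (add T (((~P & S) | Q) -> (R | P)), T S):
        T (((~P & S) | Q) -> (R | P)): β-rule — branch into F ((~P & S) | Q)  //  T (R | P).
          branch 1.1.1 (add F ((~P & S) | Q)):
            F ((~P & S) | Q): α-rule — add F (~P & S), F Q.
            F (~P & S): β-rule — branch into F ~P  //  F S.
              branch 1.1.1.1 (add F ~P):
                × closes — contains both P and ~P.
              branch 1.1.1.2 (add F S):
                × closes — contains both S and ~S.
          branch 1.1.2 (add T (R | P)):
            T (R | P): β-rule — branch into T R  //  T P.
              branch 1.1.2.1 (add T R):
                × closes — contains both R and ~R.
              branch 1.1.2.2 (add T P):
                × closes — contains both P and ~P.
      branch 1.2 (add F (((~P & S) | Q) -> (R | P)), F S):
        F (((~P & S) | Q) -> (R | P)): α-rule — add T ((~P & S) | Q), F (R | P).
        F (R | P): α-rule — add F R, F P.
        T ((~P & S) | Q): β-rule — branch into T (~P & S)  //  T Q.
          branch 1.2.1 (add T (~P & S)):
            T (~P & S): α-rule — add T ~P, T S.
            × closes — contains both S and ~S.
          branch 1.2.2 (add T Q):
            ○ open, literals {P=F, Q=T, R=F, S=F}.
  branch 2 (add F ~R, F ((((~P & S) | Q) -> (R | P)) <-> S)):
    F ((((~P & S) | Q) -> (R | P)) <-> S): β-rule — branch into T (((~P & S) | Q) -> (R | P)), F S  //  F (((~P & S) | Q) -> (R | P)), T S.
      branch 2.1 (add T (((~P & S) | Q) -> (R | P)), F S):
        T (((~P & S) | Q) -> (R | P)): β-rule — branch into F ((~P & S) | Q)  //  T (R | P).
          branch 2.1.1 (add F ((~P & S) | Q)):
            F ((~P & S) | Q): α-rule — add F (~P & S), F Q.
            F (~P & S): β-rule — branch into F ~P  //  F S.
              branch 2.1.1.1 (add F ~P):
                × closes — contains both P and ~P.
              branch 2.1.1.2 (add F S):
                ○ open, literals {P=F, Q=F, R=T, S=F}.
          branch 2.1.2 (add T (R | P)):
            T (R | P): β-rule — branch into T R  //  T P.
              branch 2.1.2.1 (add T R):
                ○ open, literals {P=F, R=T, S=F}.
              branch 2.1.2.2 (add T P):
                × closes — contains both P and ~P.
      branch 2.2 (add F (((~P & S) | Q) -> (R | P)), T S):
        F (((~P & S) | Q) -> (R | P)): α-rule — add T ((~P & S) | Q), F (R | P).
        F (R | P): α-rule — add F R, F P.
        × closes — contains both R and ~R.
8 branches closed, 3 open.
Each open branch fixes some atoms; the unmentioned ones are free. Counting distinct full assignments: branch {P=F, Q=T, R=F, S=F} (T) contributes 2 new; branch {P=F, Q=F, R=T, S=F} (T) contributes 2 new; branch {P=F, R=T, S=F} (T, Q) contributes 2 new. Total: 6.

6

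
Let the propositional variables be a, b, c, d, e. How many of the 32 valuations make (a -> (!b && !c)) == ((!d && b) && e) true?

12

Initial set: {((a -> (!b && !c)) == ((!d && b) && e))}.
((a -> (!b && !c)) == ((!d && b) && e)): β-rule — branch into (a -> (!b && !c)), ((!d && b) && e)  //  !(a -> (!b && !c)), !((!d && b) && e).
  branch 1 (add (a -> (!b && !c)), ((!d && b) && e)):
    ((!d && b) && e): α-rule — add (!d && b), e.
    (!d && b): α-rule — add !d, b.
    (a -> (!b && !c)): β-rule — branch into !a  //  (!b && !c).
      branch 1.1 (add !a):
        ○ open, literals {a=false, b=true, d=false, e=true}.
      branch 1.2 (add (!b && !c)):
        (!b && !c): α-rule — add !b, !c.
        × closes — contains both b and !b.
  branch 2 (add !(a -> (!b && !c)), !((!d && b) && e)):
    !(a -> (!b && !c)): α-rule — add a, !(!b && !c).
    !((!d && b) && e): β-rule — branch into !(!d && b)  //  !e.
      branch 2.1 (add !(!d && b)):
        !(!b && !c): β-rule — branch into !!b  //  !!c.
          branch 2.1.1 (add !!b):
            !(!d && b): β-rule — branch into !!d  //  !b.
              branch 2.1.1.1 (add !!d):
                ○ open, literals {a=true, b=true, d=true}.
              branch 2.1.1.2 (add !b):
                × closes — contains both b and !b.
          branch 2.1.2 (add !!c):
            !(!d && b): β-rule — branch into !!d  //  !b.
              branch 2.1.2.1 (add !!d):
                ○ open, literals {a=true, c=true, d=true}.
              branch 2.1.2.2 (add !b):
                ○ open, literals {a=true, b=false, c=true}.
      branch 2.2 (add !e):
        !(!b && !c): β-rule — branch into !!b  //  !!c.
          branch 2.2.1 (add !!b):
            ○ open, literals {a=true, b=true, e=false}.
          branch 2.2.2 (add !!c):
            ○ open, literals {a=true, c=true, e=false}.
2 branches closed, 6 open.
Each open branch fixes some atoms; the unmentioned ones are free. Counting distinct full assignments: branch {a=false, b=true, d=false, e=true} (c) contributes 2 new; branch {a=true, b=true, d=true} (c, e) contributes 4 new; branch {a=true, c=true, d=true} (b, e) contributes 2 new; branch {a=true, b=false, c=true} (d, e) contributes 2 new; branch {a=true, b=true, e=false} (c, d) contributes 2 new; branch {a=true, c=true, e=false} (b, d) contributes 0 new. Total: 12.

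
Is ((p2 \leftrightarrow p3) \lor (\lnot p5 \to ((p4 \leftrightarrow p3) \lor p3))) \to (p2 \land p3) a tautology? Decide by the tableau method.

Not valid

Assume the negation and expand:
Initial set: {F (((p2 \leftrightarrow p3) \lor (\lnot p5 \to ((p4 \leftrightarrow p3) \lor p3))) \to (p2 \land p3))}.
F (((p2 \leftrightarrow p3) \lor (\lnot p5 \to ((p4 \leftrightarrow p3) \lor p3))) \to (p2 \land p3)): α-rule — add T ((p2 \leftrightarrow p3) \lor (\lnot p5 \to ((p4 \leftrightarrow p3) \lor p3))), F (p2 \land p3).
T ((p2 \leftrightarrow p3) \lor (\lnot p5 \to ((p4 \leftrightarrow p3) \lor p3))): β-rule — branch into T (p2 \leftrightarrow p3)  //  T (\lnot p5 \to ((p4 \leftrightarrow p3) \lor p3)).
  branch 1 (add T (p2 \leftrightarrow p3)):
    F (p2 \land p3): β-rule — branch into F p2  //  F p3.
      branch 1.1 (add F p2):
        T (p2 \leftrightarrow p3): β-rule — branch into T p2, T p3  //  F p2, F p3.
          branch 1.1.1 (add T p2, T p3):
            × closes — contains both p2 and \lnot p2.
          branch 1.1.2 (add F p2, F p3):
            ○ open, literals {p2=F, p3=F}.
      branch 1.2 (add F p3):
        T (p2 \leftrightarrow p3): β-rule — branch into T p2, T p3  //  F p2, F p3.
          branch 1.2.1 (add T p2, T p3):
            × closes — contains both p3 and \lnot p3.
          branch 1.2.2 (add F p2, F p3):
            ○ open, literals {p2=F, p3=F}.
  branch 2 (add T (\lnot p5 \to ((p4 \leftrightarrow p3) \lor p3))):
    F (p2 \land p3): β-rule — branch into F p2  //  F p3.
      branch 2.1 (add F p2):
        T (\lnot p5 \to ((p4 \leftrightarrow p3) \lor p3)): β-rule — branch into F \lnot p5  //  T ((p4 \leftrightarrow p3) \lor p3).
          branch 2.1.1 (add F \lnot p5):
            ○ open, literals {p2=F, p5=T}.
          branch 2.1.2 (add T ((p4 \leftrightarrow p3) \lor p3)):
            T ((p4 \leftrightarrow p3) \lor p3): β-rule — branch into T (p4 \leftrightarrow p3)  //  T p3.
              branch 2.1.2.1 (add T (p4 \leftrightarrow p3)):
                T (p4 \leftrightarrow p3): β-rule — branch into T p4, T p3  //  F p4, F p3.
                  branch 2.1.2.1.1 (add T p4, T p3):
                    ○ open, literals {p2=F, p3=T, p4=T}.
                  branch 2.1.2.1.2 (add F p4, F p3):
                    ○ open, literals {p2=F, p3=F, p4=F}.
              branch 2.1.2.2 (add T p3):
                ○ open, literals {p2=F, p3=T}.
      branch 2.2 (add F p3):
        T (\lnot p5 \to ((p4 \leftrightarrow p3) \lor p3)): β-rule — branch into F \lnot p5  //  T ((p4 \leftrightarrow p3) \lor p3).
          branch 2.2.1 (add F \lnot p5):
            ○ open, literals {p3=F, p5=T}.
          branch 2.2.2 (add T ((p4 \leftrightarrow p3) \lor p3)):
            T ((p4 \leftrightarrow p3) \lor p3): β-rule — branch into T (p4 \leftrightarrow p3)  //  T p3.
              branch 2.2.2.1 (add T (p4 \leftrightarrow p3)):
                T (p4 \leftrightarrow p3): β-rule — branch into T p4, T p3  //  F p4, F p3.
                  branch 2.2.2.1.1 (add T p4, T p3):
                    × closes — contains both p3 and \lnot p3.
                  branch 2.2.2.1.2 (add F p4, F p3):
                    ○ open, literals {p3=F, p4=F}.
              branch 2.2.2.2 (add T p3):
                × closes — contains both p3 and \lnot p3.
4 branches closed, 8 open.
An open branch gives a countermodel: p2=F, p3=F (unmentioned atoms arbitrary); under it the original formula is false.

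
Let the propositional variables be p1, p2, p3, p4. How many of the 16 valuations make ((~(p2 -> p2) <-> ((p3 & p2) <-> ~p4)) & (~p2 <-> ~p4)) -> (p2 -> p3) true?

16

Initial set: {(((~(p2 -> p2) <-> ((p3 & p2) <-> ~p4)) & (~p2 <-> ~p4)) -> (p2 -> p3))}.
(((~(p2 -> p2) <-> ((p3 & p2) <-> ~p4)) & (~p2 <-> ~p4)) -> (p2 -> p3)): β-rule — branch into ~((~(p2 -> p2) <-> ((p3 & p2) <-> ~p4)) & (~p2 <-> ~p4))  //  (p2 -> p3).
  branch 1 (add ~((~(p2 -> p2) <-> ((p3 & p2) <-> ~p4)) & (~p2 <-> ~p4))):
    ~((~(p2 -> p2) <-> ((p3 & p2) <-> ~p4)) & (~p2 <-> ~p4)): β-rule — branch into ~(~(p2 -> p2) <-> ((p3 & p2) <-> ~p4))  //  ~(~p2 <-> ~p4).
      branch 1.1 (add ~(~(p2 -> p2) <-> ((p3 & p2) <-> ~p4))):
        ~(~(p2 -> p2) <-> ((p3 & p2) <-> ~p4)): β-rule — branch into ~(p2 -> p2), ~((p3 & p2) <-> ~p4)  //  ~~(p2 -> p2), ((p3 & p2) <-> ~p4).
          branch 1.1.1 (add ~(p2 -> p2), ~((p3 & p2) <-> ~p4)):
            ~(p2 -> p2): α-rule — add p2, ~p2.
            × closes — contains both p2 and ~p2.
          branch 1.1.2 (add ~~(p2 -> p2), ((p3 & p2) <-> ~p4)):
            ~~(p2 -> p2): β-rule — branch into ~p2  //  p2.
              branch 1.1.2.1 (add ~p2):
                ((p3 & p2) <-> ~p4): β-rule — branch into (p3 & p2), ~p4  //  ~(p3 & p2), ~~p4.
                  branch 1.1.2.1.1 (add (p3 & p2), ~p4):
                    (p3 & p2): α-rule — add p3, p2.
                    × closes — contains both p2 and ~p2.
                  branch 1.1.2.1.2 (add ~(p3 & p2), ~~p4):
                    ~(p3 & p2): β-rule — branch into ~p3  //  ~p2.
                      branch 1.1.2.1.2.1 (add ~p3):
                        ○ open, literals {p2=false, p3=false, p4=true}.
                      branch 1.1.2.1.2.2 (add ~p2):
                        ○ open, literals {p2=false, p4=true}.
              branch 1.1.2.2 (add p2):
                ((p3 & p2) <-> ~p4): β-rule — branch into (p3 & p2), ~p4  //  ~(p3 & p2), ~~p4.
                  branch 1.1.2.2.1 (add (p3 & p2), ~p4):
                    (p3 & p2): α-rule — add p3, p2.
                    ○ open, literals {p2=true, p3=true, p4=false}.
                  branch 1.1.2.2.2 (add ~(p3 & p2), ~~p4):
                    ~(p3 & p2): β-rule — branch into ~p3  //  ~p2.
                      branch 1.1.2.2.2.1 (add ~p3):
                        ○ open, literals {p2=true, p3=false, p4=true}.
                      branch 1.1.2.2.2.2 (add ~p2):
                        × closes — contains both p2 and ~p2.
      branch 1.2 (add ~(~p2 <-> ~p4)):
        ~(~p2 <-> ~p4): β-rule — branch into ~p2, ~~p4  //  ~~p2, ~p4.
          branch 1.2.1 (add ~p2, ~~p4):
            ○ open, literals {p2=false, p4=true}.
          branch 1.2.2 (add ~~p2, ~p4):
            ○ open, literals {p2=true, p4=false}.
  branch 2 (add (p2 -> p3)):
    (p2 -> p3): β-rule — branch into ~p2  //  p3.
      branch 2.1 (add ~p2):
        ○ open, literals {p2=false}.
      branch 2.2 (add p3):
        ○ open, literals {p3=true}.
3 branches closed, 8 open.
Each open branch fixes some atoms; the unmentioned ones are free. Counting distinct full assignments: branch {p2=false, p3=false, p4=true} (p1) contributes 2 new; branch {p2=false, p4=true} (p1, p3) contributes 2 new; branch {p2=true, p3=true, p4=false} (p1) contributes 2 new; branch {p2=true, p3=false, p4=true} (p1) contributes 2 new; branch {p2=false, p4=true} (p1, p3) contributes 0 new; branch {p2=true, p4=false} (p1, p3) contributes 2 new; branch {p2=false} (p1, p3, p4) contributes 4 new; branch {p3=true} (p1, p2, p4) contributes 2 new. Total: 16.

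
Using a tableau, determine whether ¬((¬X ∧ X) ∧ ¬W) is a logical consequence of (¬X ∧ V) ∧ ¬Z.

Initial set: {T ((¬X ∧ V) ∧ ¬Z); F ¬((¬X ∧ X) ∧ ¬W)}.
T ((¬X ∧ V) ∧ ¬Z): α-rule — add T (¬X ∧ V), T ¬Z.
F ¬((¬X ∧ X) ∧ ¬W): α-rule — add T (¬X ∧ X), T ¬W.
T (¬X ∧ V): α-rule — add T ¬X, T V.
T (¬X ∧ X): α-rule — add T ¬X, T X.
× closes — contains both X and ¬X.
All 1 branch closes.
Every branch closed, so the premises entail the conclusion.

Yes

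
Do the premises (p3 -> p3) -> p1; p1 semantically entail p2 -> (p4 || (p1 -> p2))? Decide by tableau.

Yes

Initial set: {((p3 -> p3) -> p1); p1; !(p2 -> (p4 || (p1 -> p2)))}.
!(p2 -> (p4 || (p1 -> p2))): α-rule — add p2, !(p4 || (p1 -> p2)).
!(p4 || (p1 -> p2)): α-rule — add !p4, !(p1 -> p2).
!(p1 -> p2): α-rule — add p1, !p2.
× closes — contains both p2 and !p2.
All 1 branch closes.
Every branch closed, so the premises entail the conclusion.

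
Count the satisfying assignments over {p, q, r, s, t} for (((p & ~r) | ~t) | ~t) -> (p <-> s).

22

Initial set: {T ((((p & ~r) | ~t) | ~t) -> (p <-> s))}.
T ((((p & ~r) | ~t) | ~t) -> (p <-> s)): β-rule — branch into F (((p & ~r) | ~t) | ~t)  //  T (p <-> s).
  branch 1 (add F (((p & ~r) | ~t) | ~t)):
    F (((p & ~r) | ~t) | ~t): α-rule — add F ((p & ~r) | ~t), F ~t.
    F ((p & ~r) | ~t): α-rule — add F (p & ~r), F ~t.
    F (p & ~r): β-rule — branch into F p  //  F ~r.
      branch 1.1 (add F p):
        ○ open, literals {p=F, t=T}.
      branch 1.2 (add F ~r):
        ○ open, literals {r=T, t=T}.
  branch 2 (add T (p <-> s)):
    T (p <-> s): β-rule — branch into T p, T s  //  F p, F s.
      branch 2.1 (add T p, T s):
        ○ open, literals {p=T, s=T}.
      branch 2.2 (add F p, F s):
        ○ open, literals {p=F, s=F}.
0 branches closed, 4 open.
Each open branch fixes some atoms; the unmentioned ones are free. Counting distinct full assignments: branch {p=F, t=T} (q, r, s) contributes 8 new; branch {r=T, t=T} (p, q, s) contributes 4 new; branch {p=T, s=T} (q, r, t) contributes 6 new; branch {p=F, s=F} (q, r, t) contributes 4 new. Total: 22.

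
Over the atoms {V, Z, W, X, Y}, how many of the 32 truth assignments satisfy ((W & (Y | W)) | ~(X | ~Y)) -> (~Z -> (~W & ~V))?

23

Initial set: {(((W & (Y | W)) | ~(X | ~Y)) -> (~Z -> (~W & ~V)))}.
(((W & (Y | W)) | ~(X | ~Y)) -> (~Z -> (~W & ~V))): β-rule — branch into ~((W & (Y | W)) | ~(X | ~Y))  //  (~Z -> (~W & ~V)).
  branch 1 (add ~((W & (Y | W)) | ~(X | ~Y))):
    ~((W & (Y | W)) | ~(X | ~Y)): α-rule — add ~(W & (Y | W)), ~~(X | ~Y).
    ~(W & (Y | W)): β-rule — branch into ~W  //  ~(Y | W).
      branch 1.1 (add ~W):
        ~~(X | ~Y): β-rule — branch into X  //  ~Y.
          branch 1.1.1 (add X):
            ○ open, literals {W=0, X=1}.
          branch 1.1.2 (add ~Y):
            ○ open, literals {W=0, Y=0}.
      branch 1.2 (add ~(Y | W)):
        ~(Y | W): α-rule — add ~Y, ~W.
        ~~(X | ~Y): β-rule — branch into X  //  ~Y.
          branch 1.2.1 (add X):
            ○ open, literals {W=0, X=1, Y=0}.
          branch 1.2.2 (add ~Y):
            ○ open, literals {W=0, Y=0}.
  branch 2 (add (~Z -> (~W & ~V))):
    (~Z -> (~W & ~V)): β-rule — branch into ~~Z  //  (~W & ~V).
      branch 2.1 (add ~~Z):
        ○ open, literals {Z=1}.
      branch 2.2 (add (~W & ~V)):
        (~W & ~V): α-rule — add ~W, ~V.
        ○ open, literals {V=0, W=0}.
0 branches closed, 6 open.
Each open branch fixes some atoms; the unmentioned ones are free. Counting distinct full assignments: branch {W=0, X=1} (V, Z, Y) contributes 8 new; branch {W=0, Y=0} (V, Z, X) contributes 4 new; branch {W=0, X=1, Y=0} (V, Z) contributes 0 new; branch {W=0, Y=0} (V, Z, X) contributes 0 new; branch {Z=1} (V, W, X, Y) contributes 10 new; branch {V=0, W=0} (Z, X, Y) contributes 1 new. Total: 23.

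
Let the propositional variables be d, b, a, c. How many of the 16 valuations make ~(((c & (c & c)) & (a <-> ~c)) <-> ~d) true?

Initial set: {~(((c & (c & c)) & (a <-> ~c)) <-> ~d)}.
~(((c & (c & c)) & (a <-> ~c)) <-> ~d): β-rule — branch into ((c & (c & c)) & (a <-> ~c)), ~~d  //  ~((c & (c & c)) & (a <-> ~c)), ~d.
  branch 1 (add ((c & (c & c)) & (a <-> ~c)), ~~d):
    ((c & (c & c)) & (a <-> ~c)): α-rule — add (c & (c & c)), (a <-> ~c).
    (c & (c & c)): α-rule — add c, (c & c).
    (c & c): α-rule — add c, c.
    (a <-> ~c): β-rule — branch into a, ~c  //  ~a, ~~c.
      branch 1.1 (add a, ~c):
        × closes — contains both c and ~c.
      branch 1.2 (add ~a, ~~c):
        ○ open, literals {a=F, c=T, d=T}.
  branch 2 (add ~((c & (c & c)) & (a <-> ~c)), ~d):
    ~((c & (c & c)) & (a <-> ~c)): β-rule — branch into ~(c & (c & c))  //  ~(a <-> ~c).
      branch 2.1 (add ~(c & (c & c))):
        ~(c & (c & c)): β-rule — branch into ~c  //  ~(c & c).
          branch 2.1.1 (add ~c):
            ○ open, literals {c=F, d=F}.
          branch 2.1.2 (add ~(c & c)):
            ~(c & c): β-rule — branch into ~c  //  ~c.
              branch 2.1.2.1 (add ~c):
                ○ open, literals {c=F, d=F}.
              branch 2.1.2.2 (add ~c):
                ○ open, literals {c=F, d=F}.
      branch 2.2 (add ~(a <-> ~c)):
        ~(a <-> ~c): β-rule — branch into a, ~~c  //  ~a, ~c.
          branch 2.2.1 (add a, ~~c):
            ○ open, literals {a=T, c=T, d=F}.
          branch 2.2.2 (add ~a, ~c):
            ○ open, literals {a=F, c=F, d=F}.
1 branch closed, 6 open.
Each open branch fixes some atoms; the unmentioned ones are free. Counting distinct full assignments: branch {a=F, c=T, d=T} (b) contributes 2 new; branch {c=F, d=F} (b, a) contributes 4 new; branch {c=F, d=F} (b, a) contributes 0 new; branch {c=F, d=F} (b, a) contributes 0 new; branch {a=T, c=T, d=F} (b) contributes 2 new; branch {a=F, c=F, d=F} (b) contributes 0 new. Total: 8.

8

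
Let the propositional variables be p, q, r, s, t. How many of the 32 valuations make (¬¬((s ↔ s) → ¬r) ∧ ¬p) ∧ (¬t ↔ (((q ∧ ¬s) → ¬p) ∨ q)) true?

4

Initial set: {((¬¬((s ↔ s) → ¬r) ∧ ¬p) ∧ (¬t ↔ (((q ∧ ¬s) → ¬p) ∨ q)))}.
((¬¬((s ↔ s) → ¬r) ∧ ¬p) ∧ (¬t ↔ (((q ∧ ¬s) → ¬p) ∨ q))): α-rule — add (¬¬((s ↔ s) → ¬r) ∧ ¬p), (¬t ↔ (((q ∧ ¬s) → ¬p) ∨ q)).
(¬¬((s ↔ s) → ¬r) ∧ ¬p): α-rule — add ¬¬((s ↔ s) → ¬r), ¬p.
¬¬((s ↔ s) → ¬r): drop double negation, giving ((s ↔ s) → ¬r).
(¬t ↔ (((q ∧ ¬s) → ¬p) ∨ q)): β-rule — branch into ¬t, (((q ∧ ¬s) → ¬p) ∨ q)  //  ¬¬t, ¬(((q ∧ ¬s) → ¬p) ∨ q).
  branch 1 (add ¬t, (((q ∧ ¬s) → ¬p) ∨ q)):
    ((s ↔ s) → ¬r): β-rule — branch into ¬(s ↔ s)  //  ¬r.
      branch 1.1 (add ¬(s ↔ s)):
        (((q ∧ ¬s) → ¬p) ∨ q): β-rule — branch into ((q ∧ ¬s) → ¬p)  //  q.
          branch 1.1.1 (add ((q ∧ ¬s) → ¬p)):
            ¬(s ↔ s): β-rule — branch into s, ¬s  //  ¬s, s.
              branch 1.1.1.1 (add s, ¬s):
                × closes — contains both s and ¬s.
              branch 1.1.1.2 (add ¬s, s):
                × closes — contains both s and ¬s.
          branch 1.1.2 (add q):
            ¬(s ↔ s): β-rule — branch into s, ¬s  //  ¬s, s.
              branch 1.1.2.1 (add s, ¬s):
                × closes — contains both s and ¬s.
              branch 1.1.2.2 (add ¬s, s):
                × closes — contains both s and ¬s.
      branch 1.2 (add ¬r):
        (((q ∧ ¬s) → ¬p) ∨ q): β-rule — branch into ((q ∧ ¬s) → ¬p)  //  q.
          branch 1.2.1 (add ((q ∧ ¬s) → ¬p)):
            ((q ∧ ¬s) → ¬p): β-rule — branch into ¬(q ∧ ¬s)  //  ¬p.
              branch 1.2.1.1 (add ¬(q ∧ ¬s)):
                ¬(q ∧ ¬s): β-rule — branch into ¬q  //  ¬¬s.
                  branch 1.2.1.1.1 (add ¬q):
                    ○ open, literals {p=0, q=0, r=0, t=0}.
                  branch 1.2.1.1.2 (add ¬¬s):
                    ○ open, literals {p=0, r=0, s=1, t=0}.
              branch 1.2.1.2 (add ¬p):
                ○ open, literals {p=0, r=0, t=0}.
          branch 1.2.2 (add q):
            ○ open, literals {p=0, q=1, r=0, t=0}.
  branch 2 (add ¬¬t, ¬(((q ∧ ¬s) → ¬p) ∨ q)):
    ¬(((q ∧ ¬s) → ¬p) ∨ q): α-rule — add ¬((q ∧ ¬s) → ¬p), ¬q.
    ¬((q ∧ ¬s) → ¬p): α-rule — add (q ∧ ¬s), ¬¬p.
    × closes — contains both p and ¬p.
5 branches closed, 4 open.
Each open branch fixes some atoms; the unmentioned ones are free. Counting distinct full assignments: branch {p=0, q=0, r=0, t=0} (s) contributes 2 new; branch {p=0, r=0, s=1, t=0} (q) contributes 1 new; branch {p=0, r=0, t=0} (q, s) contributes 1 new; branch {p=0, q=1, r=0, t=0} (s) contributes 0 new. Total: 4.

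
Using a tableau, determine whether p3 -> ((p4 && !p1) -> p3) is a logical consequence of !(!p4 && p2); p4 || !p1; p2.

Yes

Initial set: {T !(!p4 && p2); T (p4 || !p1); T p2; F (p3 -> ((p4 && !p1) -> p3))}.
F (p3 -> ((p4 && !p1) -> p3)): α-rule — add T p3, F ((p4 && !p1) -> p3).
F ((p4 && !p1) -> p3): α-rule — add T (p4 && !p1), F p3.
× closes — contains both p3 and !p3.
All 1 branch closes.
Every branch closed, so the premises entail the conclusion.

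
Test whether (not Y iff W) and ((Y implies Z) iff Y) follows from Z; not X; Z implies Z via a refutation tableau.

No

Initial set: {Z; not X; (Z implies Z); not ((not Y iff W) and ((Y implies Z) iff Y))}.
(Z implies Z): β-rule — branch into not Z  //  Z.
  branch 1 (add not Z):
    × closes — contains both Z and not Z.
  branch 2 (add Z):
    not ((not Y iff W) and ((Y implies Z) iff Y)): β-rule — branch into not (not Y iff W)  //  not ((Y implies Z) iff Y).
      branch 2.1 (add not (not Y iff W)):
        not (not Y iff W): β-rule — branch into not Y, not W  //  not not Y, W.
          branch 2.1.1 (add not Y, not W):
            ○ open, literals {W=false, X=false, Y=false, Z=true}.
          branch 2.1.2 (add not not Y, W):
            ○ open, literals {W=true, X=false, Y=true, Z=true}.
      branch 2.2 (add not ((Y implies Z) iff Y)):
        not ((Y implies Z) iff Y): β-rule — branch into (Y implies Z), not Y  //  not (Y implies Z), Y.
          branch 2.2.1 (add (Y implies Z), not Y):
            (Y implies Z): β-rule — branch into not Y  //  Z.
              branch 2.2.1.1 (add not Y):
                ○ open, literals {X=false, Y=false, Z=true}.
              branch 2.2.1.2 (add Z):
                ○ open, literals {X=false, Y=false, Z=true}.
          branch 2.2.2 (add not (Y implies Z), Y):
            not (Y implies Z): α-rule — add Y, not Z.
            × closes — contains both Z and not Z.
2 branches closed, 4 open.
An open branch gives a countermodel: W=false, X=false, Y=false, Z=true (unmentioned atoms arbitrary); the premises hold there but the conclusion fails.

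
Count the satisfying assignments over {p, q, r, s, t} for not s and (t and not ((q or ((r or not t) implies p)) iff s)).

Initial set: {(not s and (t and not ((q or ((r or not t) implies p)) iff s)))}.
(not s and (t and not ((q or ((r or not t) implies p)) iff s))): α-rule — add not s, (t and not ((q or ((r or not t) implies p)) iff s)).
(t and not ((q or ((r or not t) implies p)) iff s)): α-rule — add t, not ((q or ((r or not t) implies p)) iff s).
not ((q or ((r or not t) implies p)) iff s): β-rule — branch into (q or ((r or not t) implies p)), not s  //  not (q or ((r or not t) implies p)), s.
  branch 1 (add (q or ((r or not t) implies p)), not s):
    (q or ((r or not t) implies p)): β-rule — branch into q  //  ((r or not t) implies p).
      branch 1.1 (add q):
        ○ open, literals {q=true, s=false, t=true}.
      branch 1.2 (add ((r or not t) implies p)):
        ((r or not t) implies p): β-rule — branch into not (r or not t)  //  p.
          branch 1.2.1 (add not (r or not t)):
            not (r or not t): α-rule — add not r, not not t.
            ○ open, literals {r=false, s=false, t=true}.
          branch 1.2.2 (add p):
            ○ open, literals {p=true, s=false, t=true}.
  branch 2 (add not (q or ((r or not t) implies p)), s):
    × closes — contains both s and not s.
1 branch closed, 3 open.
Each open branch fixes some atoms; the unmentioned ones are free. Counting distinct full assignments: branch {q=true, s=false, t=true} (p, r) contributes 4 new; branch {r=false, s=false, t=true} (p, q) contributes 2 new; branch {p=true, s=false, t=true} (q, r) contributes 1 new. Total: 7.

7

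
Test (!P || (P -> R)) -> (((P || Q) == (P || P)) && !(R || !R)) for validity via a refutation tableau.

Not valid

Assume the negation and expand:
Initial set: {!((!P || (P -> R)) -> (((P || Q) == (P || P)) && !(R || !R)))}.
!((!P || (P -> R)) -> (((P || Q) == (P || P)) && !(R || !R))): α-rule — add (!P || (P -> R)), !(((P || Q) == (P || P)) && !(R || !R)).
(!P || (P -> R)): β-rule — branch into !P  //  (P -> R).
  branch 1 (add !P):
    !(((P || Q) == (P || P)) && !(R || !R)): β-rule — branch into !((P || Q) == (P || P))  //  !!(R || !R).
      branch 1.1 (add !((P || Q) == (P || P))):
        !((P || Q) == (P || P)): β-rule — branch into (P || Q), !(P || P)  //  !(P || Q), (P || P).
          branch 1.1.1 (add (P || Q), !(P || P)):
            !(P || P): α-rule — add !P, !P.
            (P || Q): β-rule — branch into P  //  Q.
              branch 1.1.1.1 (add P):
                × closes — contains both P and !P.
              branch 1.1.1.2 (add Q):
                ○ open, literals {P=0, Q=1}.
          branch 1.1.2 (add !(P || Q), (P || P)):
            !(P || Q): α-rule — add !P, !Q.
            (P || P): β-rule — branch into P  //  P.
              branch 1.1.2.1 (add P):
                × closes — contains both P and !P.
              branch 1.1.2.2 (add P):
                × closes — contains both P and !P.
      branch 1.2 (add !!(R || !R)):
        !!(R || !R): β-rule — branch into R  //  !R.
          branch 1.2.1 (add R):
            ○ open, literals {P=0, R=1}.
          branch 1.2.2 (add !R):
            ○ open, literals {P=0, R=0}.
  branch 2 (add (P -> R)):
    !(((P || Q) == (P || P)) && !(R || !R)): β-rule — branch into !((P || Q) == (P || P))  //  !!(R || !R).
      branch 2.1 (add !((P || Q) == (P || P))):
        (P -> R): β-rule — branch into !P  //  R.
          branch 2.1.1 (add !P):
            !((P || Q) == (P || P)): β-rule — branch into (P || Q), !(P || P)  //  !(P || Q), (P || P).
              branch 2.1.1.1 (add (P || Q), !(P || P)):
                !(P || P): α-rule — add !P, !P.
                (P || Q): β-rule — branch into P  //  Q.
                  branch 2.1.1.1.1 (add P):
                    × closes — contains both P and !P.
                  branch 2.1.1.1.2 (add Q):
                    ○ open, literals {P=0, Q=1}.
              branch 2.1.1.2 (add !(P || Q), (P || P)):
                !(P || Q): α-rule — add !P, !Q.
                (P || P): β-rule — branch into P  //  P.
                  branch 2.1.1.2.1 (add P):
                    × closes — contains both P and !P.
                  branch 2.1.1.2.2 (add P):
                    × closes — contains both P and !P.
          branch 2.1.2 (add R):
            !((P || Q) == (P || P)): β-rule — branch into (P || Q), !(P || P)  //  !(P || Q), (P || P).
              branch 2.1.2.1 (add (P || Q), !(P || P)):
                !(P || P): α-rule — add !P, !P.
                (P || Q): β-rule — branch into P  //  Q.
                  branch 2.1.2.1.1 (add P):
                    × closes — contains both P and !P.
                  branch 2.1.2.1.2 (add Q):
                    ○ open, literals {P=0, Q=1, R=1}.
              branch 2.1.2.2 (add !(P || Q), (P || P)):
                !(P || Q): α-rule — add !P, !Q.
                (P || P): β-rule — branch into P  //  P.
                  branch 2.1.2.2.1 (add P):
                    × closes — contains both P and !P.
                  branch 2.1.2.2.2 (add P):
                    × closes — contains both P and !P.
      branch 2.2 (add !!(R || !R)):
        (P -> R): β-rule — branch into !P  //  R.
          branch 2.2.1 (add !P):
            !!(R || !R): β-rule — branch into R  //  !R.
              branch 2.2.1.1 (add R):
                ○ open, literals {P=0, R=1}.
              branch 2.2.1.2 (add !R):
                ○ open, literals {P=0, R=0}.
          branch 2.2.2 (add R):
            !!(R || !R): β-rule — branch into R  //  !R.
              branch 2.2.2.1 (add R):
                ○ open, literals {R=1}.
              branch 2.2.2.2 (add !R):
                × closes — contains both R and !R.
10 branches closed, 8 open.
An open branch gives a countermodel: P=0, Q=1 (unmentioned atoms arbitrary); under it the original formula is false.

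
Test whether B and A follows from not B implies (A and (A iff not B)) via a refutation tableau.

No

Initial set: {(not B implies (A and (A iff not B))); not (B and A)}.
(not B implies (A and (A iff not B))): β-rule — branch into not not B  //  (A and (A iff not B)).
  branch 1 (add not not B):
    not (B and A): β-rule — branch into not B  //  not A.
      branch 1.1 (add not B):
        × closes — contains both B and not B.
      branch 1.2 (add not A):
        ○ open, literals {A=false, B=true}.
  branch 2 (add (A and (A iff not B))):
    (A and (A iff not B)): α-rule — add A, (A iff not B).
    not (B and A): β-rule — branch into not B  //  not A.
      branch 2.1 (add not B):
        (A iff not B): β-rule — branch into A, not B  //  not A, not not B.
          branch 2.1.1 (add A, not B):
            ○ open, literals {A=true, B=false}.
          branch 2.1.2 (add not A, not not B):
            × closes — contains both A and not A.
      branch 2.2 (add not A):
        × closes — contains both A and not A.
3 branches closed, 2 open.
An open branch gives a countermodel: A=false, B=true (unmentioned atoms arbitrary); the premises hold there but the conclusion fails.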